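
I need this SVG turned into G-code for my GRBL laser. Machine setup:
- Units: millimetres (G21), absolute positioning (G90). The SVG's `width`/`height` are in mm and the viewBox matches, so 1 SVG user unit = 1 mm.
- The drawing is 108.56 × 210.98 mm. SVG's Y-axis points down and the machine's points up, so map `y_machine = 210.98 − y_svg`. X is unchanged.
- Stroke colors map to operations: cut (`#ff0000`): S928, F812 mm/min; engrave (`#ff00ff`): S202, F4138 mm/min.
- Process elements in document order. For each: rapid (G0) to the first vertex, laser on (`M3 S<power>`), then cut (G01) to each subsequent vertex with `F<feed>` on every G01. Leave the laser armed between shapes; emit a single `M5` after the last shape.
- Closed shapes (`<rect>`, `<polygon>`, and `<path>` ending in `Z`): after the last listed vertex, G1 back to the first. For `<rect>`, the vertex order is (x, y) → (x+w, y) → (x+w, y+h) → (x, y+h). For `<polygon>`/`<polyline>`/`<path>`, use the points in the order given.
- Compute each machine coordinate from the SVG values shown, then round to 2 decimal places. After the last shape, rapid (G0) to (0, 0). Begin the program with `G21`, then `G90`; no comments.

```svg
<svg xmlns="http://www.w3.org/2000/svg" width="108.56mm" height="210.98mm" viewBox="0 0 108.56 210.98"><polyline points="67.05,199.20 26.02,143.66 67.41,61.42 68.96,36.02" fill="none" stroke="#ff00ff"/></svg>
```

G21
G90
G0 X67.05 Y11.78
M3 S202
G01 X26.02 Y67.32 F4138
G01 X67.41 Y149.56 F4138
G01 X68.96 Y174.96 F4138
M5
G0 X0.00 Y0.00

viewBox `0 0 108.56 210.98` with mm width/height → 1 unit = 1 mm. Flip: y_m = 210.98 − y_svg.

**Shape 1** — `<polyline>` open polyline, stroke `#ff00ff` → engrave (S202, F4138). Machine vertices: (67.05,11.78) → (26.02,67.32) → (67.41,149.56) → (68.96,174.96). Open path.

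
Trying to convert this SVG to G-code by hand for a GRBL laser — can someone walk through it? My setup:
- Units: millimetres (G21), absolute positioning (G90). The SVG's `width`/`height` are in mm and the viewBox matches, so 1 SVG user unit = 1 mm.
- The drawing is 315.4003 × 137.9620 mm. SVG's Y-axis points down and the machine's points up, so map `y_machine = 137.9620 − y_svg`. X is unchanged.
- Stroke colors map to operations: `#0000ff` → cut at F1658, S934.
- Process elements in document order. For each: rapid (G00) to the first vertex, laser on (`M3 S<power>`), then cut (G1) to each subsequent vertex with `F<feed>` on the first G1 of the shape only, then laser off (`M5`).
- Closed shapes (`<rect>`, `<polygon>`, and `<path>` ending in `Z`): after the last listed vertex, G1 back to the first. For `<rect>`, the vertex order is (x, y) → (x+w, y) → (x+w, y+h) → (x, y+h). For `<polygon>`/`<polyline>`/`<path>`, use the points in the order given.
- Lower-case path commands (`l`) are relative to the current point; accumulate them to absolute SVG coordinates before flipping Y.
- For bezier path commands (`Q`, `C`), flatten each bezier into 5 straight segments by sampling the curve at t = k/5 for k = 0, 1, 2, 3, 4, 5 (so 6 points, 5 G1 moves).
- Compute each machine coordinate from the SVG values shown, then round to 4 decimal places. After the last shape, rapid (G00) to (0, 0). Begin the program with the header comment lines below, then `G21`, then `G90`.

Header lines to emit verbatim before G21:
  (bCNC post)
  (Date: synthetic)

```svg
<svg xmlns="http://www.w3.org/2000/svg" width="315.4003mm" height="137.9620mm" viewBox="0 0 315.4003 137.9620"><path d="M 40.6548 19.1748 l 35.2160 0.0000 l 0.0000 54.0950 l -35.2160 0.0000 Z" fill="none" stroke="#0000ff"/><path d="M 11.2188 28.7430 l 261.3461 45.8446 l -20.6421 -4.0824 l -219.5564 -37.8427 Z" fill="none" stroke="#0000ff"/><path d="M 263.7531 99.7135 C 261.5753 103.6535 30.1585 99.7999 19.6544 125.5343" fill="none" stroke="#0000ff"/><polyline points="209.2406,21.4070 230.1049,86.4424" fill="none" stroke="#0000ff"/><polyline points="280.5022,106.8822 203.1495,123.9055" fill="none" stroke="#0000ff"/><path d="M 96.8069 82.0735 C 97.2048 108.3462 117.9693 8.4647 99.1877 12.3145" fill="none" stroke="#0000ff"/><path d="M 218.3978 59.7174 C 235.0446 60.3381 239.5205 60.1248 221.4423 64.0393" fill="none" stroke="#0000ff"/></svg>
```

viewBox `0 0 315.4003 137.9620` with mm width/height → 1 unit = 1 mm. Flip: y_m = 137.9620 − y_svg.

**Shape 1** — `<path>` rectangle, stroke `#0000ff` → cut (S934, F1658). Machine vertices: (40.6548,118.7872) → (75.8708,118.7872) → (75.8708,64.6922) → (40.6548,64.6922) → (40.6548,118.7872). Closed: final G1 returns to the first vertex.

**Shape 2** — `<path>` closed polygon, stroke `#0000ff` → cut (S934, F1658). Machine vertices: (11.2188,109.2190) → (272.5649,63.3744) → (251.9228,67.4568) → (32.3664,105.2995) → (11.2188,109.2190). Closed: final G1 returns to the first vertex.

**Shape 3** — `<path>` cubic bezier, stroke `#0000ff` → cut (S934, F1658). Control points (SVG): P0=(263.7531,99.7135), P1=(261.5753,103.6535), P2=(30.1585,99.7999), P3=(19.6544,125.5343); sampled at t=k/5. Machine vertices: (263.7531,38.2485) → (238.5390,36.5207) → (179.9147,34.8690) → (109.4877,31.4992) → (48.8652,24.6168) → (19.6544,12.4277). Open path.

**Shape 4** — `<polyline>` line segment, stroke `#0000ff` → cut (S934, F1658). Machine vertices: (209.2406,116.5550) → (230.1049,51.5196). Open path.

**Shape 5** — `<polyline>` line segment, stroke `#0000ff` → cut (S934, F1658). Machine vertices: (280.5022,31.0798) → (203.1495,14.0565). Open path.

**Shape 6** — `<path>` cubic bezier, stroke `#0000ff` → cut (S934, F1658). Control points (SVG): P0=(96.8069,82.0735), P1=(97.2048,108.3462), P2=(117.9693,8.4647), P3=(99.1877,12.3145); sampled at t=k/5. Machine vertices: (96.8069,55.8885) → (99.0103,53.4243) → (103.2259,70.2026) → (106.5779,95.1889) → (106.1904,117.3487) → (99.1877,125.6475). Open path.

**Shape 7** — `<path>` cubic bezier, stroke `#0000ff` → cut (S934, F1658). Control points (SVG): P0=(218.3978,59.7174), P1=(235.0446,60.3381), P2=(239.5205,60.1248), P3=(221.4423,64.0393); sampled at t=k/5. Machine vertices: (218.3978,78.2446) → (226.8423,77.9326) → (231.8674,77.5825) → (232.9747,76.9563) → (229.6658,75.8158) → (221.4423,73.9227). Open path.

(bCNC post)
(Date: synthetic)
G21
G90
G00 X40.6548 Y118.7872
M3 S934
G1 X75.8708 Y118.7872 F1658
G1 X75.8708 Y64.6922
G1 X40.6548 Y64.6922
G1 X40.6548 Y118.7872
M5
G00 X11.2188 Y109.2190
M3 S934
G1 X272.5649 Y63.3744 F1658
G1 X251.9228 Y67.4568
G1 X32.3664 Y105.2995
G1 X11.2188 Y109.2190
M5
G00 X263.7531 Y38.2485
M3 S934
G1 X238.5390 Y36.5207 F1658
G1 X179.9147 Y34.8690
G1 X109.4877 Y31.4992
G1 X48.8652 Y24.6168
G1 X19.6544 Y12.4277
M5
G00 X209.2406 Y116.5550
M3 S934
G1 X230.1049 Y51.5196 F1658
M5
G00 X280.5022 Y31.0798
M3 S934
G1 X203.1495 Y14.0565 F1658
M5
G00 X96.8069 Y55.8885
M3 S934
G1 X99.0103 Y53.4243 F1658
G1 X103.2259 Y70.2026
G1 X106.5779 Y95.1889
G1 X106.1904 Y117.3487
G1 X99.1877 Y125.6475
M5
G00 X218.3978 Y78.2446
M3 S934
G1 X226.8423 Y77.9326 F1658
G1 X231.8674 Y77.5825
G1 X232.9747 Y76.9563
G1 X229.6658 Y75.8158
G1 X221.4423 Y73.9227
M5
G00 X0.0000 Y0.0000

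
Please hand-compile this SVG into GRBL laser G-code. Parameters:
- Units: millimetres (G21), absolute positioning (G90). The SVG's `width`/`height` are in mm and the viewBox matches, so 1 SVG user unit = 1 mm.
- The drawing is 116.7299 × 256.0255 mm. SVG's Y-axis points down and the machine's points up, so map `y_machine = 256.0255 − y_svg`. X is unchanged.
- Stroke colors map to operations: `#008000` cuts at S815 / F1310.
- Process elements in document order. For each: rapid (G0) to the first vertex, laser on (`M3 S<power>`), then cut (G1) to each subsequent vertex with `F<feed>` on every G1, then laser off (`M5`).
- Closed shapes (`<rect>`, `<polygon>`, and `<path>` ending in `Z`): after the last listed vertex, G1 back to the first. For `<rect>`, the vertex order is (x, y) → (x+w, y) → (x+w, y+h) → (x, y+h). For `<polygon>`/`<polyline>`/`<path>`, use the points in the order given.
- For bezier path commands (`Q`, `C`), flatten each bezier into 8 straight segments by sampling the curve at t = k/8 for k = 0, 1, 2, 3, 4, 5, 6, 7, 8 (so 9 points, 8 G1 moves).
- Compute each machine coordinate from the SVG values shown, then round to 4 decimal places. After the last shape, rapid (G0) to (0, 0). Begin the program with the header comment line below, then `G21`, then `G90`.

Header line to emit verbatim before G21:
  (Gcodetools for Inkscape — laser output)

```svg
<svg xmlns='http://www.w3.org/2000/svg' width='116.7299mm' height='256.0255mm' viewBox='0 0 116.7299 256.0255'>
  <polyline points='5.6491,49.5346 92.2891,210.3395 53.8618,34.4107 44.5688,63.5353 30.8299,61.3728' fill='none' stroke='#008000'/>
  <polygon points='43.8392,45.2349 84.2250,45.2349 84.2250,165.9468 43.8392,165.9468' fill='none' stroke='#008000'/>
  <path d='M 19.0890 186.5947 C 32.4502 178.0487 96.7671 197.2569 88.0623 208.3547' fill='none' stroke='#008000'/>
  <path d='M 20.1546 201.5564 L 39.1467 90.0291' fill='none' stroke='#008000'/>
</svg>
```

(Gcodetools for Inkscape — laser output)
G21
G90
G0 X5.6491 Y206.4909
M3 S815
G1 X92.2891 Y45.6860 F1310
G1 X53.8618 Y221.6148 F1310
G1 X44.5688 Y192.4902 F1310
G1 X30.8299 Y194.6527 F1310
M5
G0 X43.8392 Y210.7906
M3 S815
G1 X84.2250 Y210.7906 F1310
G1 X84.2250 Y90.0787 F1310
G1 X43.8392 Y90.0787 F1310
G1 X43.8392 Y210.7906 F1310
M5
G0 X19.0890 Y69.4308
M3 S815
G1 X26.2459 Y71.4046 F1310
G1 X36.7269 Y71.1968 F1310
G1 X49.0794 Y69.2275 F1310
G1 X61.8504 Y65.9172 F1310
G1 X73.5870 Y61.6861 F1310
G1 X82.8365 Y56.9545 F1310
G1 X88.1459 Y52.1426 F1310
G1 X88.0623 Y47.6708 F1310
M5
G0 X20.1546 Y54.4691
M3 S815
G1 X39.1467 Y165.9964 F1310
M5
G0 X0.0000 Y0.0000

1 u = 1 mm; y_m = 256.0255 − y.

[1] `<polyline>` open polyline, #008000→cut S815 F1310: (5.6491,206.4909) → (92.2891,45.6860) → (53.8618,221.6148) → (44.5688,192.4902) → (30.8299,194.6527)

[2] `<polygon>` rectangle, #008000→cut S815 F1310: (43.8392,210.7906) → (84.2250,210.7906) → (84.2250,90.0787) → (43.8392,90.0787) → (43.8392,210.7906) (closed)

[3] `<path>` cubic bezier, #008000→cut S815 F1310: (19.0890,69.4308) → (26.2459,71.4046) → (36.7269,71.1968) → (49.0794,69.2275) → (61.8504,65.9172) → (73.5870,61.6861) → (82.8365,56.9545) → (88.1459,52.1426) → (88.0623,47.6708)

[4] `<path>` line segment, #008000→cut S815 F1310: (20.1546,54.4691) → (39.1467,165.9964)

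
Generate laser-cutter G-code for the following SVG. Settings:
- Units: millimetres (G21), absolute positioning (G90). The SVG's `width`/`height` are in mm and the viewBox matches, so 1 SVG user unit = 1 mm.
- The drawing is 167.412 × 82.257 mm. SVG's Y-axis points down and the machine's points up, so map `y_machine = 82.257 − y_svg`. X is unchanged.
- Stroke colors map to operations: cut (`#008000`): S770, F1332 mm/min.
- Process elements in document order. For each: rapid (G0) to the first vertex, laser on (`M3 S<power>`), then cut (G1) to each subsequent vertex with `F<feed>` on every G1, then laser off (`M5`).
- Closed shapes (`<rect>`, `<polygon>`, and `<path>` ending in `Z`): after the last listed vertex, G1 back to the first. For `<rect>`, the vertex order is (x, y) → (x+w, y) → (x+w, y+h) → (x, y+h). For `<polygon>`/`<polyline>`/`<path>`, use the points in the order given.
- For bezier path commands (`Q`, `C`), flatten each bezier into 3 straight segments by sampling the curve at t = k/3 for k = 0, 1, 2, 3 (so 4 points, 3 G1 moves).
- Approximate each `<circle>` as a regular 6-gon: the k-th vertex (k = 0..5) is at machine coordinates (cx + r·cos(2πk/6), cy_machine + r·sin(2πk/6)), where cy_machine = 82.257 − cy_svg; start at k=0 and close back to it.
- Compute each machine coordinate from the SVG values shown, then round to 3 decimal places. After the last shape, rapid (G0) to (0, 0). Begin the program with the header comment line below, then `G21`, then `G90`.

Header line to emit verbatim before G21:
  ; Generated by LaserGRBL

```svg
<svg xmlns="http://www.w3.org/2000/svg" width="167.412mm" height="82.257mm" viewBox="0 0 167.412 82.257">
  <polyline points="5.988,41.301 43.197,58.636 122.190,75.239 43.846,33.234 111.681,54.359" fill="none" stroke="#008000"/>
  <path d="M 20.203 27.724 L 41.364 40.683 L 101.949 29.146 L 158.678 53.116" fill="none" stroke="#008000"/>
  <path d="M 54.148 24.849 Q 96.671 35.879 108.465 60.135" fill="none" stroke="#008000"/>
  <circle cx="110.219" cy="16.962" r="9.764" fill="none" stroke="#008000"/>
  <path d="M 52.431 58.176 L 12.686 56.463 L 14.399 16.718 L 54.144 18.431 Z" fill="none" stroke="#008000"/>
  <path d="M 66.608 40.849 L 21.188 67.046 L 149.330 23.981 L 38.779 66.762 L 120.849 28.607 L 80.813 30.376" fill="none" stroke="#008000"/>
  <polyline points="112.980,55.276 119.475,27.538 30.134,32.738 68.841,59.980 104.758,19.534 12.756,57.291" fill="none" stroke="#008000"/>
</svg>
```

viewBox `0 0 167.412 82.257` with mm width/height → 1 unit = 1 mm. Flip: y_m = 82.257 − y_svg.

**Shape 1** — `<polyline>` open polyline, stroke `#008000` → cut (S770, F1332). Machine vertices: (5.988,40.956) → (43.197,23.621) → (122.190,7.018) → (43.846,49.023) → (111.681,27.898). Open path.

**Shape 2** — `<path>` open polyline, stroke `#008000` → cut (S770, F1332). Machine vertices: (20.203,54.533) → (41.364,41.574) → (101.949,53.111) → (158.678,29.141). Open path.

**Shape 3** — `<path>` quadratic bezier, stroke `#008000` → cut (S770, F1332). Control points (SVG): P0=(54.148,24.849), P1=(96.671,35.879), P2=(108.465,60.135); sampled at t=k/3. Machine vertices: (54.148,57.408) → (79.082,48.585) → (97.188,36.823) → (108.465,22.122). Open path.

**Shape 4** — `<circle>` circle, stroke `#008000` → cut (S770, F1332). Machine vertices: (119.983,65.295) → (115.101,73.751) → (105.337,73.751) → (100.455,65.295) → (105.337,56.839) → (115.101,56.839) → (119.983,65.295). Closed: final G1 returns to the first vertex.

**Shape 5** — `<path>` regular polygon, stroke `#008000` → cut (S770, F1332). Machine vertices: (52.431,24.081) → (12.686,25.794) → (14.399,65.539) → (54.144,63.826) → (52.431,24.081). Closed: final G1 returns to the first vertex.

**Shape 6** — `<path>` open polyline, stroke `#008000` → cut (S770, F1332). Machine vertices: (66.608,41.408) → (21.188,15.211) → (149.330,58.276) → (38.779,15.495) → (120.849,53.650) → (80.813,51.881). Open path.

**Shape 7** — `<polyline>` open polyline, stroke `#008000` → cut (S770, F1332). Machine vertices: (112.980,26.981) → (119.475,54.719) → (30.134,49.519) → (68.841,22.277) → (104.758,62.723) → (12.756,24.966). Open path.

; Generated by LaserGRBL
G21
G90
G0 X5.988 Y40.956
M3 S770
G1 X43.197 Y23.621 F1332
G1 X122.190 Y7.018 F1332
G1 X43.846 Y49.023 F1332
G1 X111.681 Y27.898 F1332
M5
G0 X20.203 Y54.533
M3 S770
G1 X41.364 Y41.574 F1332
G1 X101.949 Y53.111 F1332
G1 X158.678 Y29.141 F1332
M5
G0 X54.148 Y57.408
M3 S770
G1 X79.082 Y48.585 F1332
G1 X97.188 Y36.823 F1332
G1 X108.465 Y22.122 F1332
M5
G0 X119.983 Y65.295
M3 S770
G1 X115.101 Y73.751 F1332
G1 X105.337 Y73.751 F1332
G1 X100.455 Y65.295 F1332
G1 X105.337 Y56.839 F1332
G1 X115.101 Y56.839 F1332
G1 X119.983 Y65.295 F1332
M5
G0 X52.431 Y24.081
M3 S770
G1 X12.686 Y25.794 F1332
G1 X14.399 Y65.539 F1332
G1 X54.144 Y63.826 F1332
G1 X52.431 Y24.081 F1332
M5
G0 X66.608 Y41.408
M3 S770
G1 X21.188 Y15.211 F1332
G1 X149.330 Y58.276 F1332
G1 X38.779 Y15.495 F1332
G1 X120.849 Y53.650 F1332
G1 X80.813 Y51.881 F1332
M5
G0 X112.980 Y26.981
M3 S770
G1 X119.475 Y54.719 F1332
G1 X30.134 Y49.519 F1332
G1 X68.841 Y22.277 F1332
G1 X104.758 Y62.723 F1332
G1 X12.756 Y24.966 F1332
M5
G0 X0.000 Y0.000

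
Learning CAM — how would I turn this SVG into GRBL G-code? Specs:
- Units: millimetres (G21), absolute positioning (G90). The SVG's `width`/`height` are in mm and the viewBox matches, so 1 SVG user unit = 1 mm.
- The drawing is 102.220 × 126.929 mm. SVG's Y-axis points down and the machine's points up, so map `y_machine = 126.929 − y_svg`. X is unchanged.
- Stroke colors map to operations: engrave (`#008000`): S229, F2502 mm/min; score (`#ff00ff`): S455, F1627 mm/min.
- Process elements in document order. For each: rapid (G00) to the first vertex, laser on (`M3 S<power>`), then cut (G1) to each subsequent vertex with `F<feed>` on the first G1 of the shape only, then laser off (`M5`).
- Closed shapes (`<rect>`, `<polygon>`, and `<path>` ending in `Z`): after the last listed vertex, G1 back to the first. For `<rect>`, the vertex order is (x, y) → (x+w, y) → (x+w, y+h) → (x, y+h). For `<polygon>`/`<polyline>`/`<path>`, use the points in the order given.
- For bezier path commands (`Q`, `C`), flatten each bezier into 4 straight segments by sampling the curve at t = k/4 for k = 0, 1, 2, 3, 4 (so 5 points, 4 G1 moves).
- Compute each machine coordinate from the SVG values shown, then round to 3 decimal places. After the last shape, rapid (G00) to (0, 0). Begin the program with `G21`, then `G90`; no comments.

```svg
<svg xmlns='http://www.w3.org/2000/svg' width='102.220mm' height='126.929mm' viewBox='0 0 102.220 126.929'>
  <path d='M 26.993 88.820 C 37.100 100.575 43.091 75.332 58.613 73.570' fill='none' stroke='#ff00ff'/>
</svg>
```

G21
G90
G00 X26.993 Y38.109
M3 S455
G1 X34.015 Y35.285 F1627
G1 X40.772 Y40.665
G1 X48.545 Y48.580
G1 X58.613 Y53.359
M5
G00 X0.000 Y0.000

1 u = 1 mm; y_m = 126.929 − y.

[1] `<path>` cubic bezier, #ff00ff→score S455 F1627: (26.993,38.109) → (34.015,35.285) → (40.772,40.665) → (48.545,48.580) → (58.613,53.359)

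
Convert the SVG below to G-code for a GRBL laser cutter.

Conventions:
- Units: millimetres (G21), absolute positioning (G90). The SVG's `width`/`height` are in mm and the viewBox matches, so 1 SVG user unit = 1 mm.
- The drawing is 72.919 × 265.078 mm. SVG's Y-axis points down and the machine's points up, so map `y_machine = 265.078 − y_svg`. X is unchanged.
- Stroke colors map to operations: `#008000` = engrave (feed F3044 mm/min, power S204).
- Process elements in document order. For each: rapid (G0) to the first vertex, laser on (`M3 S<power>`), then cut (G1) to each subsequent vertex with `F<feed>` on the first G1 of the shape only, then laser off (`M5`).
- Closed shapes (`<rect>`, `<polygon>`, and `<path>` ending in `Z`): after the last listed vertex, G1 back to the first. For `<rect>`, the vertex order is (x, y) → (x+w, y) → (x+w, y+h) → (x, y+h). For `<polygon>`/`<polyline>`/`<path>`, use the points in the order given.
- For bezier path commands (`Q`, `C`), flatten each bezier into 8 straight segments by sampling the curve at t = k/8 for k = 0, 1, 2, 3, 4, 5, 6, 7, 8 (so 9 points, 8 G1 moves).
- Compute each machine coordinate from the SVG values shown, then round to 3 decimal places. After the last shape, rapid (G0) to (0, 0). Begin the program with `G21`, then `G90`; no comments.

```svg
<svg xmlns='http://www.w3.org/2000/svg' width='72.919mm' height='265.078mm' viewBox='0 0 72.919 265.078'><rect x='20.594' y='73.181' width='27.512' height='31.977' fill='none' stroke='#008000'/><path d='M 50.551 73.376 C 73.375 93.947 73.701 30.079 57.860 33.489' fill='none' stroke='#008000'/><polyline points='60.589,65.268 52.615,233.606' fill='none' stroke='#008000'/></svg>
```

G21
G90
G0 X20.594 Y191.897
M3 S204
G1 X48.106 Y191.897 F3044
G1 X48.106 Y159.920
G1 X20.594 Y159.920
G1 X20.594 Y191.897
M5
G0 X50.551 Y191.702
M3 S204
G1 X58.068 Y187.650 F3044
G1 X63.550 Y189.735
G1 X67.071 Y196.182
G1 X68.705 Y205.210
G1 X68.527 Y215.043
G1 X66.611 Y223.902
G1 X63.030 Y230.010
G1 X57.860 Y231.589
M5
G0 X60.589 Y199.810
M3 S204
G1 X52.615 Y31.472 F3044
M5
G0 X0.000 Y0.000

Since the viewBox matches the mm dimensions, user units are millimetres directly. The only transform is the Y-flip y_m = 265.078 − y_svg.

Shape 1 is a rectangle drawn with `<rect>`. Its stroke #008000 means engrave at S204, F3044. After flipping Y the toolpath is (20.594,191.897) → (48.106,191.897) → (48.106,159.920) → (20.594,159.920) → (20.594,191.897), returning to the start.

Shape 2 is a cubic bezier drawn with `<path>`. Its stroke #008000 means engrave at S204, F3044. After flipping Y the toolpath is (50.551,191.702) → (58.068,187.650) → (63.550,189.735) → (67.071,196.182) → (68.705,205.210) → (68.527,215.043) → (66.611,223.902) → (63.030,230.010) → (57.860,231.589).

Shape 3 is a line segment drawn with `<polyline>`. Its stroke #008000 means engrave at S204, F3044. After flipping Y the toolpath is (60.589,199.810) → (52.615,31.472).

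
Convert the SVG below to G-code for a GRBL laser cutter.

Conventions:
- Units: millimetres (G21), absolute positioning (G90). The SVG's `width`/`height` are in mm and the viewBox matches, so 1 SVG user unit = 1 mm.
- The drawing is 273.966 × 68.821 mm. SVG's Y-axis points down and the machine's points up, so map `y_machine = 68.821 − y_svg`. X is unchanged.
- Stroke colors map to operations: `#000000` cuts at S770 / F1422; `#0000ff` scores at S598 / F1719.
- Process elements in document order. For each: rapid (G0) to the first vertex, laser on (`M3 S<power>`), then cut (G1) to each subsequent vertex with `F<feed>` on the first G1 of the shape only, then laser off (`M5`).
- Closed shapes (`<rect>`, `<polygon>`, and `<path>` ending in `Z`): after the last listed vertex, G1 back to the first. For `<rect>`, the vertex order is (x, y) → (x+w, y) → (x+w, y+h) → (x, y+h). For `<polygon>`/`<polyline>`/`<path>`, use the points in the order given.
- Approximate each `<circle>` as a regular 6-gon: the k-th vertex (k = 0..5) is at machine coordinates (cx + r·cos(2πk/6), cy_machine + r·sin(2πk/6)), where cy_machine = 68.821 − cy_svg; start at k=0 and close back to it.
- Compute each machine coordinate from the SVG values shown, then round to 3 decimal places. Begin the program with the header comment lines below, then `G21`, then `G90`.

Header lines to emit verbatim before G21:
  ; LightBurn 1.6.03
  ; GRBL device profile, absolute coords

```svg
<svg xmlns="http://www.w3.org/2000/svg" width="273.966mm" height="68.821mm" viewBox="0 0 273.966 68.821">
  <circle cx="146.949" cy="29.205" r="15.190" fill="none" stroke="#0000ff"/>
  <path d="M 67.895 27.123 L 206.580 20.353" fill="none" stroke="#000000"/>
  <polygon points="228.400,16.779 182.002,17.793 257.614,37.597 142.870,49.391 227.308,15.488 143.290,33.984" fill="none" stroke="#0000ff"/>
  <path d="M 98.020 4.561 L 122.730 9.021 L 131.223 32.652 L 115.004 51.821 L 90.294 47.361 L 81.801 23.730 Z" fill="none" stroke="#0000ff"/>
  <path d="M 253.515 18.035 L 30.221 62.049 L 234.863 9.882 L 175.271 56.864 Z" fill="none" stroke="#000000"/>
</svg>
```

viewBox `0 0 273.966 68.821` with mm width/height → 1 unit = 1 mm. Flip: y_m = 68.821 − y_svg.

**Shape 1** — `<circle>` circle, stroke `#0000ff` → score (S598, F1719). Machine vertices: (162.139,39.616) → (154.544,52.771) → (139.354,52.771) → (131.759,39.616) → (139.354,26.461) → (154.544,26.461) → (162.139,39.616). Closed: final G1 returns to the first vertex.

**Shape 2** — `<path>` line segment, stroke `#000000` → cut (S770, F1422). Machine vertices: (67.895,41.698) → (206.580,48.468). Open path.

**Shape 3** — `<polygon>` closed polygon, stroke `#0000ff` → score (S598, F1719). Machine vertices: (228.400,52.042) → (182.002,51.028) → (257.614,31.224) → (142.870,19.430) → (227.308,53.333) → (143.290,34.837) → (228.400,52.042). Closed: final G1 returns to the first vertex.

**Shape 4** — `<path>` regular polygon, stroke `#0000ff` → score (S598, F1719). Machine vertices: (98.020,64.260) → (122.730,59.800) → (131.223,36.169) → (115.004,17.000) → (90.294,21.460) → (81.801,45.091) → (98.020,64.260). Closed: final G1 returns to the first vertex.

**Shape 5** — `<path>` closed polygon, stroke `#000000` → cut (S770, F1422). Machine vertices: (253.515,50.786) → (30.221,6.772) → (234.863,58.939) → (175.271,11.957) → (253.515,50.786). Closed: final G1 returns to the first vertex.

; LightBurn 1.6.03
; GRBL device profile, absolute coords
G21
G90
G0 X162.139 Y39.616
M3 S598
G1 X154.544 Y52.771 F1719
G1 X139.354 Y52.771
G1 X131.759 Y39.616
G1 X139.354 Y26.461
G1 X154.544 Y26.461
G1 X162.139 Y39.616
M5
G0 X67.895 Y41.698
M3 S770
G1 X206.580 Y48.468 F1422
M5
G0 X228.400 Y52.042
M3 S598
G1 X182.002 Y51.028 F1719
G1 X257.614 Y31.224
G1 X142.870 Y19.430
G1 X227.308 Y53.333
G1 X143.290 Y34.837
G1 X228.400 Y52.042
M5
G0 X98.020 Y64.260
M3 S598
G1 X122.730 Y59.800 F1719
G1 X131.223 Y36.169
G1 X115.004 Y17.000
G1 X90.294 Y21.460
G1 X81.801 Y45.091
G1 X98.020 Y64.260
M5
G0 X253.515 Y50.786
M3 S770
G1 X30.221 Y6.772 F1422
G1 X234.863 Y58.939
G1 X175.271 Y11.957
G1 X253.515 Y50.786
M5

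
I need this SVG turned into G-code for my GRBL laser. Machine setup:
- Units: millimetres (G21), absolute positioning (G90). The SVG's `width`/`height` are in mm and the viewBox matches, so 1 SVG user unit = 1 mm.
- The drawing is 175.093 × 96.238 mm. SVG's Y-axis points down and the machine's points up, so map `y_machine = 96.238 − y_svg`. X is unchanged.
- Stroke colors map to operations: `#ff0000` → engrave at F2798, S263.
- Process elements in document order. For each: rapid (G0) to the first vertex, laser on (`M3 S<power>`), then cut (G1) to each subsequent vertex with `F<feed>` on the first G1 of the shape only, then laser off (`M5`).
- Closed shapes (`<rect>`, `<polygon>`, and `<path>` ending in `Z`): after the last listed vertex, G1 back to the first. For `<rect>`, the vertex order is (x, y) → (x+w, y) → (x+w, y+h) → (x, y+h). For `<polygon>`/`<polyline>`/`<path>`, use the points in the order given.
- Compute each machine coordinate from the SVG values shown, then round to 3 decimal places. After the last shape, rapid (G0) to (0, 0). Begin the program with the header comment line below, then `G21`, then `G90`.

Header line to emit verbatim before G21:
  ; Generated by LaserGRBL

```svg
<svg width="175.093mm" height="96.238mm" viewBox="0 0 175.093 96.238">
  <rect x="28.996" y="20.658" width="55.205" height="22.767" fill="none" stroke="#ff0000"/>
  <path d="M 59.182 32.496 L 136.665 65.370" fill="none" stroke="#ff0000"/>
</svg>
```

1 u = 1 mm; y_m = 96.238 − y.

[1] `<rect>` rectangle, #ff0000→engrave S263 F2798: (28.996,75.580) → (84.201,75.580) → (84.201,52.813) → (28.996,52.813) → (28.996,75.580) (closed)

[2] `<path>` line segment, #ff0000→engrave S263 F2798: (59.182,63.742) → (136.665,30.868)

; Generated by LaserGRBL
G21
G90
G0 X28.996 Y75.580
M3 S263
G1 X84.201 Y75.580 F2798
G1 X84.201 Y52.813
G1 X28.996 Y52.813
G1 X28.996 Y75.580
M5
G0 X59.182 Y63.742
M3 S263
G1 X136.665 Y30.868 F2798
M5
G0 X0.000 Y0.000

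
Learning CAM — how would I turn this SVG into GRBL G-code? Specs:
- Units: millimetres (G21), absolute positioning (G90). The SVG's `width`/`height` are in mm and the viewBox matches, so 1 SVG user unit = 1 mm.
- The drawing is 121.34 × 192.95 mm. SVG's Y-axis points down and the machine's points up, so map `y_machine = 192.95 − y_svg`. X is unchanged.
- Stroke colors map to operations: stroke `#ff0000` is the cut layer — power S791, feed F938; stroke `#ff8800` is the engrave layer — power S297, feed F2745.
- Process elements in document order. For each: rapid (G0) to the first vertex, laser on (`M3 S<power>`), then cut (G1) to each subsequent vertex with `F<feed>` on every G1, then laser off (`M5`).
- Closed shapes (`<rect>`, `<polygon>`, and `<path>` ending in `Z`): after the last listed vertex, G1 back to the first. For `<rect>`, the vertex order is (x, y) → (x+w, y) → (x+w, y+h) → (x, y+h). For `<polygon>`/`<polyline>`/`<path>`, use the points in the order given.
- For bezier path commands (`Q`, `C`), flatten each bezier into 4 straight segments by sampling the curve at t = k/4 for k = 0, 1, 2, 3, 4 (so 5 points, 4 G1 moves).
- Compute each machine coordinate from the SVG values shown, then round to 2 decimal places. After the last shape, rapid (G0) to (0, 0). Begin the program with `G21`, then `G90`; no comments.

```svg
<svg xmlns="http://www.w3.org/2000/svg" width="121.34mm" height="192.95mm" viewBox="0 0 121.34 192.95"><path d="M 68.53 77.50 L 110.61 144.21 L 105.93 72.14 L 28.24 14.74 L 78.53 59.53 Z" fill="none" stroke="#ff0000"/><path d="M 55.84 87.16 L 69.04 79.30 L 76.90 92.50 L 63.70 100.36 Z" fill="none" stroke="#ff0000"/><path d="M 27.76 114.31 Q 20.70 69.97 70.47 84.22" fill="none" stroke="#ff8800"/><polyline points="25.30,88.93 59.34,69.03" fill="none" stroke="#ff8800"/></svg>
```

G21
G90
G0 X68.53 Y115.45
M3 S791
G1 X110.61 Y48.74 F938
G1 X105.93 Y120.81 F938
G1 X28.24 Y178.21 F938
G1 X78.53 Y133.42 F938
G1 X68.53 Y115.45 F938
M5
G0 X55.84 Y105.79
M3 S791
G1 X69.04 Y113.65 F938
G1 X76.90 Y100.45 F938
G1 X63.70 Y92.59 F938
G1 X55.84 Y105.79 F938
M5
G0 X27.76 Y78.64
M3 S297
G1 X27.78 Y97.15 F2745
G1 X34.91 Y108.33 F2745
G1 X49.14 Y112.19 F2745
G1 X70.47 Y108.73 F2745
M5
G0 X25.30 Y104.02
M3 S297
G1 X59.34 Y123.92 F2745
M5
G0 X0.00 Y0.00

viewBox `0 0 121.34 192.95` with mm width/height → 1 unit = 1 mm. Flip: y_m = 192.95 − y_svg.

**Shape 1** — `<path>` closed polygon, stroke `#ff0000` → cut (S791, F938). Machine vertices: (68.53,115.45) → (110.61,48.74) → (105.93,120.81) → (28.24,178.21) → (78.53,133.42) → (68.53,115.45). Closed: final G1 returns to the first vertex.

**Shape 2** — `<path>` regular polygon, stroke `#ff0000` → cut (S791, F938). Machine vertices: (55.84,105.79) → (69.04,113.65) → (76.90,100.45) → (63.70,92.59) → (55.84,105.79). Closed: final G1 returns to the first vertex.

**Shape 3** — `<path>` quadratic bezier, stroke `#ff8800` → engrave (S297, F2745). Control points (SVG): P0=(27.76,114.31), P1=(20.70,69.97), P2=(70.47,84.22); sampled at t=k/4. Machine vertices: (27.76,78.64) → (27.78,97.15) → (34.91,108.33) → (49.14,112.19) → (70.47,108.73). Open path.

**Shape 4** — `<polyline>` line segment, stroke `#ff8800` → engrave (S297, F2745). Machine vertices: (25.30,104.02) → (59.34,123.92). Open path.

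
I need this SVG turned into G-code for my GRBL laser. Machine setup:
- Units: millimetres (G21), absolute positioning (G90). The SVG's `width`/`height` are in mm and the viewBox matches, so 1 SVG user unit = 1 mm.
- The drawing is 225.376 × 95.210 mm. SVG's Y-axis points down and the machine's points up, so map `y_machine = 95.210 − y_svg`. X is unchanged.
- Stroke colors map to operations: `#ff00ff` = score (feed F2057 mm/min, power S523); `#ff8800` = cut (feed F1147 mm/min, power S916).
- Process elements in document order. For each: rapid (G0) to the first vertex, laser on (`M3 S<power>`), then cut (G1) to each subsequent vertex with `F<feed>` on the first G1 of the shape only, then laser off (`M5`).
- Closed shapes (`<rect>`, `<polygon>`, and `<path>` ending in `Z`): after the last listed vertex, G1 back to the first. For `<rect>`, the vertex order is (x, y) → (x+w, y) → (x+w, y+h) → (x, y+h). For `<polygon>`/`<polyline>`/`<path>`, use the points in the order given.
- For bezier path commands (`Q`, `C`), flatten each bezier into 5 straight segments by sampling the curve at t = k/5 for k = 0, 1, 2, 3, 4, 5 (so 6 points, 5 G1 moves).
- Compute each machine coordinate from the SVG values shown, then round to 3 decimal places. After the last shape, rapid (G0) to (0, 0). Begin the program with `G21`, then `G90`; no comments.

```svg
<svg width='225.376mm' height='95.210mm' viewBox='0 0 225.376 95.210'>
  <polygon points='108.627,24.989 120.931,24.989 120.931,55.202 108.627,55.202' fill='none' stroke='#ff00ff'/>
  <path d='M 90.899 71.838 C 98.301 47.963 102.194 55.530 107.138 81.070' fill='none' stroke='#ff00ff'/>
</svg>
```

1 u = 1 mm; y_m = 95.210 − y.

[1] `<polygon>` rectangle, #ff00ff→score S523 F2057: (108.627,70.221) → (120.931,70.221) → (120.931,40.008) → (108.627,40.008) → (108.627,70.221) (closed)

[2] `<path>` cubic bezier, #ff00ff→score S523 F2057: (90.899,23.372) → (94.956,34.032) → (98.389,37.792) → (101.418,35.299) → (104.261,27.199) → (107.138,14.140)

G21
G90
G0 X108.627 Y70.221
M3 S523
G1 X120.931 Y70.221 F2057
G1 X120.931 Y40.008
G1 X108.627 Y40.008
G1 X108.627 Y70.221
M5
G0 X90.899 Y23.372
M3 S523
G1 X94.956 Y34.032 F2057
G1 X98.389 Y37.792
G1 X101.418 Y35.299
G1 X104.261 Y27.199
G1 X107.138 Y14.140
M5
G0 X0.000 Y0.000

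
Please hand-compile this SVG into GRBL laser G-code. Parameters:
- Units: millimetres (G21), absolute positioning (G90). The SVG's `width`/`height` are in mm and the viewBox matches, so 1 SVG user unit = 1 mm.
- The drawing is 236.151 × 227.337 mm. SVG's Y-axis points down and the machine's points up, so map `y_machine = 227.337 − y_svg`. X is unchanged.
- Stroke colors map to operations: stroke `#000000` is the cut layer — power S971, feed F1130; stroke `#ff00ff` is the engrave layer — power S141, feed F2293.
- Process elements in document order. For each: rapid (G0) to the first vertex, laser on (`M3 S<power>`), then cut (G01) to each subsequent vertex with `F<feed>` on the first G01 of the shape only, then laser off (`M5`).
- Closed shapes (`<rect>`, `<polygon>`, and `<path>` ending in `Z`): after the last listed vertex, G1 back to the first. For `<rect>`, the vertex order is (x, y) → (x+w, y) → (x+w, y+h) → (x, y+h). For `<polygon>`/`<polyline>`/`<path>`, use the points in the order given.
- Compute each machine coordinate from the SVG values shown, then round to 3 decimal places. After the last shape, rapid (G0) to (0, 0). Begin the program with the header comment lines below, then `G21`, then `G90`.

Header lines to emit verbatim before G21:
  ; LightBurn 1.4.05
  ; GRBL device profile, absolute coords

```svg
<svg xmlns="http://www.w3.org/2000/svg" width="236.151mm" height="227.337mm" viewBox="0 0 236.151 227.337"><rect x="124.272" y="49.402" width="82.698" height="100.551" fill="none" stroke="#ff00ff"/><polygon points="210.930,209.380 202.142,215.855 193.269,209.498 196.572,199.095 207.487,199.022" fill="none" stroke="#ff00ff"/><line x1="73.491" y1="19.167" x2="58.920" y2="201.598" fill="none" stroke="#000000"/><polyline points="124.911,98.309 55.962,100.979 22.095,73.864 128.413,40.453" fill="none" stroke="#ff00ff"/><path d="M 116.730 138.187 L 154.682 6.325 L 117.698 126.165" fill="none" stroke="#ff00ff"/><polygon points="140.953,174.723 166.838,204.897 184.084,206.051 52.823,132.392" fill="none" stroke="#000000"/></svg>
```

; LightBurn 1.4.05
; GRBL device profile, absolute coords
G21
G90
G0 X124.272 Y177.935
M3 S141
G01 X206.970 Y177.935 F2293
G01 X206.970 Y77.384
G01 X124.272 Y77.384
G01 X124.272 Y177.935
M5
G0 X210.930 Y17.957
M3 S141
G01 X202.142 Y11.482 F2293
G01 X193.269 Y17.839
G01 X196.572 Y28.242
G01 X207.487 Y28.315
G01 X210.930 Y17.957
M5
G0 X73.491 Y208.170
M3 S971
G01 X58.920 Y25.739 F1130
M5
G0 X124.911 Y129.028
M3 S141
G01 X55.962 Y126.358 F2293
G01 X22.095 Y153.473
G01 X128.413 Y186.884
M5
G0 X116.730 Y89.150
M3 S141
G01 X154.682 Y221.012 F2293
G01 X117.698 Y101.172
M5
G0 X140.953 Y52.614
M3 S971
G01 X166.838 Y22.440 F1130
G01 X184.084 Y21.286
G01 X52.823 Y94.945
G01 X140.953 Y52.614
M5
G0 X0.000 Y0.000

1 u = 1 mm; y_m = 227.337 − y.

[1] `<rect>` rectangle, #ff00ff→engrave S141 F2293: (124.272,177.935) → (206.970,177.935) → (206.970,77.384) → (124.272,77.384) → (124.272,177.935) (closed)

[2] `<polygon>` regular polygon, #ff00ff→engrave S141 F2293: (210.930,17.957) → (202.142,11.482) → (193.269,17.839) → (196.572,28.242) → (207.487,28.315) → (210.930,17.957) (closed)

[3] `<line>` line segment, #000000→cut S971 F1130: (73.491,208.170) → (58.920,25.739)

[4] `<polyline>` open polyline, #ff00ff→engrave S141 F2293: (124.911,129.028) → (55.962,126.358) → (22.095,153.473) → (128.413,186.884)

[5] `<path>` open polyline, #ff00ff→engrave S141 F2293: (116.730,89.150) → (154.682,221.012) → (117.698,101.172)

[6] `<polygon>` closed polygon, #000000→cut S971 F1130: (140.953,52.614) → (166.838,22.440) → (184.084,21.286) → (52.823,94.945) → (140.953,52.614) (closed)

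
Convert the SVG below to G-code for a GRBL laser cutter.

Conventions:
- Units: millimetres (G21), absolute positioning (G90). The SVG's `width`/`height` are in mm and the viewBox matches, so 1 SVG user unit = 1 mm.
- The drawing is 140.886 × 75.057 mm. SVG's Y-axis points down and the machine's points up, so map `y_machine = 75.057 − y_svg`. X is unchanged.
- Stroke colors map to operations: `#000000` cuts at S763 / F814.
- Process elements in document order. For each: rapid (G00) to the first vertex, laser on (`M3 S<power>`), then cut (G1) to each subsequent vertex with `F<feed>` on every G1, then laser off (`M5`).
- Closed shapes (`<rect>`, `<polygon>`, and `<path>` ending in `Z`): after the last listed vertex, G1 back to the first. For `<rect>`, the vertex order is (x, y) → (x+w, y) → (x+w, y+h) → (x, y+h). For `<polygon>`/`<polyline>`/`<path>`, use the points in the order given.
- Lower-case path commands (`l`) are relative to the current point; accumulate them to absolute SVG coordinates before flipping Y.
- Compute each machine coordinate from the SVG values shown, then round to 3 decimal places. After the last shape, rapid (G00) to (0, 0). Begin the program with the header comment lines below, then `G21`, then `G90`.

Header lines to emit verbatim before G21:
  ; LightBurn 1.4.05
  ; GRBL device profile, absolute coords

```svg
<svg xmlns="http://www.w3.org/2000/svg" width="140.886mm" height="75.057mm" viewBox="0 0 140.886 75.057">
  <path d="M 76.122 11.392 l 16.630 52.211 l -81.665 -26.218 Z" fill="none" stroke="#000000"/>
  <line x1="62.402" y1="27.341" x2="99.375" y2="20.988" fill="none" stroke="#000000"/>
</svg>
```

viewBox `0 0 140.886 75.057` with mm width/height → 1 unit = 1 mm. Flip: y_m = 75.057 − y_svg.

**Shape 1** — `<path>` closed polygon, stroke `#000000` → cut (S763, F814). Machine vertices: (76.122,63.665) → (92.752,11.454) → (11.087,37.672) → (76.122,63.665). Closed: final G1 returns to the first vertex.

**Shape 2** — `<line>` line segment, stroke `#000000` → cut (S763, F814). Machine vertices: (62.402,47.716) → (99.375,54.069). Open path.

; LightBurn 1.4.05
; GRBL device profile, absolute coords
G21
G90
G00 X76.122 Y63.665
M3 S763
G1 X92.752 Y11.454 F814
G1 X11.087 Y37.672 F814
G1 X76.122 Y63.665 F814
M5
G00 X62.402 Y47.716
M3 S763
G1 X99.375 Y54.069 F814
M5
G00 X0.000 Y0.000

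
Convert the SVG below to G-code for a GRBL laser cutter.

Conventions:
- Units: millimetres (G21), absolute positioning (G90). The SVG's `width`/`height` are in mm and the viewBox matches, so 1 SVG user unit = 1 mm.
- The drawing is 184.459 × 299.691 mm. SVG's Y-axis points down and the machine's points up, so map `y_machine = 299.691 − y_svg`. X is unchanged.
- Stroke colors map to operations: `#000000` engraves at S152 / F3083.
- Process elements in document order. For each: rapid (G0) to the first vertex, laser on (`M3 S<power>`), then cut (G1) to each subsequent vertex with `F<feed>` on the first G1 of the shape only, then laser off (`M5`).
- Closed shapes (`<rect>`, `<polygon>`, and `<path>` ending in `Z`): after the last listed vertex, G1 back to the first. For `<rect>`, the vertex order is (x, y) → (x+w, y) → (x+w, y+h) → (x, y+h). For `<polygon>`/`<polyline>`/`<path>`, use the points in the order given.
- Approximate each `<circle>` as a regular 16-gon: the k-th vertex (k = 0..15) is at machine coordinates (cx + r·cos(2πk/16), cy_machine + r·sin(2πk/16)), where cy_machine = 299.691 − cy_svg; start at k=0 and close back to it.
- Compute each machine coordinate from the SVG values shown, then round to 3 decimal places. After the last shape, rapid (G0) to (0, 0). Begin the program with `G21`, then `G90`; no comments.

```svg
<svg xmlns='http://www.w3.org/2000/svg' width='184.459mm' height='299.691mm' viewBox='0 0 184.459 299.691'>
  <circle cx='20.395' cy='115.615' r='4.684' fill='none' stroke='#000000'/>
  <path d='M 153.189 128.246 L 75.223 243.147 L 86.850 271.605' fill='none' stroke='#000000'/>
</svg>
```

1 u = 1 mm; y_m = 299.691 − y.

[1] `<circle>` circle, #000000→engrave S152 F3083: (25.079,184.076) → (24.722,185.868) → (23.707,187.388) → (22.187,188.403) → (20.395,188.760) → (18.603,188.403) → (17.083,187.388) → (16.068,185.868) → (15.711,184.076) → (16.068,182.284) → (17.083,180.764) → (18.603,179.749) → (20.395,179.392) → (22.187,179.749) → (23.707,180.764) → (24.722,182.284) → (25.079,184.076) (closed)

[2] `<path>` open polyline, #000000→engrave S152 F3083: (153.189,171.445) → (75.223,56.544) → (86.850,28.086)

G21
G90
G0 X25.079 Y184.076
M3 S152
G1 X24.722 Y185.868 F3083
G1 X23.707 Y187.388
G1 X22.187 Y188.403
G1 X20.395 Y188.760
G1 X18.603 Y188.403
G1 X17.083 Y187.388
G1 X16.068 Y185.868
G1 X15.711 Y184.076
G1 X16.068 Y182.284
G1 X17.083 Y180.764
G1 X18.603 Y179.749
G1 X20.395 Y179.392
G1 X22.187 Y179.749
G1 X23.707 Y180.764
G1 X24.722 Y182.284
G1 X25.079 Y184.076
M5
G0 X153.189 Y171.445
M3 S152
G1 X75.223 Y56.544 F3083
G1 X86.850 Y28.086
M5
G0 X0.000 Y0.000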